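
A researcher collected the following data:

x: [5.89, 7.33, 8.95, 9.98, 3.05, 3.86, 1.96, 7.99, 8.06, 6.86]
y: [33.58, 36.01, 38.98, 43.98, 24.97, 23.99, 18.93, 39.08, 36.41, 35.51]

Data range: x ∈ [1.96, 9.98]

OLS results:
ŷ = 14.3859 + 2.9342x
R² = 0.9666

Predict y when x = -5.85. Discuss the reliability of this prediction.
ŷ = -2.7792 (extrapolation — x = -5.85 lies outside [1.96, 9.98], so reliability is low).

Prediction calculation:
ŷ = 14.3859 + 2.9342 × (-5.85)
ŷ = -2.7792

Reliability:
- Data range: x ∈ [1.96, 9.98]
- Prediction point: x = -5.85 is 7.81 units below the observed range → this is EXTRAPOLATION, not interpolation

Why that matters here:
- The linear relationship may not hold outside the observed range
- There are no observations near this x to validate the fitted line there

A defensible statement: 'if the linear trend continued to x = -5.85, y would be about -2.7792' — the premise is untested.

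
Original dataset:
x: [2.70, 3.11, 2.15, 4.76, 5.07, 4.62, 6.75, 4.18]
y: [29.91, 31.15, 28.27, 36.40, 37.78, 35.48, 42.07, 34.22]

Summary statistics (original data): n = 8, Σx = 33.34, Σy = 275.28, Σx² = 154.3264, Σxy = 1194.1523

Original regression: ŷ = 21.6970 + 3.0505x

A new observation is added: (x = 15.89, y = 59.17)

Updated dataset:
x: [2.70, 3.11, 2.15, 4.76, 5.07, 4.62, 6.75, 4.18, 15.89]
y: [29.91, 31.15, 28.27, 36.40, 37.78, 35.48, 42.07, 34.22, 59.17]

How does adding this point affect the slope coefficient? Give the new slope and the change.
New slope β₁ = 2.2171 versus 3.0505 before: a change of -0.8334 (-27.3%).

The new point has HIGH LEVERAGE: x = 15.89 is far from the original mean x̄ = 33.34/8 ≈ 4.17 (original range [2.15, 6.75]).

Step 1: Update the sums with the new point (n goes from 8 to 9)
Σx  = 33.34 + 15.89 = 49.23
Σy  = 275.28 + 59.17 = 334.45
Σx² = 154.3264 + 15.89² = 154.3264 + 252.4921 = 406.8185
Σxy = 1194.1523 + 15.89×59.17 = 1194.1523 + 940.2113 = 2134.3636

Step 2: Recompute the slope with b₁ = (nΣxy − ΣxΣy) / (nΣx² − (Σx)²)
Numerator   = 9×2134.3636 − 49.23×334.45 = 19209.2724 − 16464.9735 = 2744.2989
Denominator = 9×406.8185 − 49.23² = 3661.3665 − 2423.5929 = 1237.7736
b₁(new) = 2744.2989 / 1237.7736 = 2.2171

(Same formula on the original sums: (8×1194.1523 − 33.34×275.28) / (8×154.3264 − 33.34²) = 375.3832 / 123.0556 = 3.0505, matching the given fit.)

Step 3: Change in slope
Δβ₁ = 2.2171 − 3.0505 = -0.8334
Relative change = -0.8334 / 3.0505 × 100% = -27.3%
→ the slope decreases when the point is added.

A high-leverage point only changes the slope if it is off the original line; here y = 59.17 is below the original trend, so the slope decreases.
In practice: refit with and without it and report both if conclusions differ.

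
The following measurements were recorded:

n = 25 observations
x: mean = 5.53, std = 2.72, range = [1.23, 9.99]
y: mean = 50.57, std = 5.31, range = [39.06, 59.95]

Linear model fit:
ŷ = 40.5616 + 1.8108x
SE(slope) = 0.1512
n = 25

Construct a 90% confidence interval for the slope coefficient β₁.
The 90% CI for β₁ is (1.5517, 2.0699)

Confidence interval for the slope:

The 90% CI for β₁ is: β̂₁ ± t*(α/2, n-2) × SE(β̂₁)

Step 1: Find critical t-value
- Confidence level = 0.9
- Degrees of freedom = n - 2 = 25 - 2 = 23
- t*(α/2, 23) = 1.7139

Step 2: Calculate margin of error
Margin = 1.7139 × 0.1512 = 0.2591

Step 3: Construct interval
CI = 1.8108 ± 0.2591
CI = (1.5517, 2.0699)

Interpretation: each one-unit increase in x is associated with a change in mean y of between 1.5517 and 2.0699, with 90% confidence.
Both endpoints are positive, so the data support a genuinely positive slope at this confidence level.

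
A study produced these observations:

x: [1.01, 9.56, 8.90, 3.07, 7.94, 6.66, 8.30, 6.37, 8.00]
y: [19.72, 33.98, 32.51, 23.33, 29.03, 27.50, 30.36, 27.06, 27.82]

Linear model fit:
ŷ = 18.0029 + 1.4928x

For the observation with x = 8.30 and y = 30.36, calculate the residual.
Residual = -0.0331

The residual is the difference between the actual value and the predicted value:

Residual = y - ŷ

Step 1: Calculate predicted value
ŷ = 18.0029 + 1.4928 × 8.30
ŷ = 30.3931

Step 2: Calculate residual
Residual = 30.36 - 30.3931
Residual = -0.0331

The residual is negative, so the observed y = 30.36 sits below the regression line (the line overestimates it by 0.0331).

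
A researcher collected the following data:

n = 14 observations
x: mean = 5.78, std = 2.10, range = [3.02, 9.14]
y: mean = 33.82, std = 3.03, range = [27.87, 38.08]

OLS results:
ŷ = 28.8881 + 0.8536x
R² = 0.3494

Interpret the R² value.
About 34.94% of the variability in y is accounted for by the regression on x (R² = 0.3494) — a moderate linear fit.

The coefficient of determination R² is the fraction of the total variation in y that the fitted line accounts for.

Here R² = 0.3494:
- Explained: 34.94% of the variation in y
- Unexplained (residual): 100% − 34.94% = 65.06%
- Rule of thumb (below 0.3 weak; 0.3 to below 0.7 moderate; 0.7 and above strong) → moderate

Calculation: R² = 1 − (SS_res / SS_tot), where SS_res is the sum of squared residuals and SS_tot the total sum of squares.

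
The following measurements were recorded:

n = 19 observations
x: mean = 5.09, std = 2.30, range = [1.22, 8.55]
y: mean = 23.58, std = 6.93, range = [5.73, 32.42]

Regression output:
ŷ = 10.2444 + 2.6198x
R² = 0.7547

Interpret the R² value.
R² = 0.7547 means 75.47% of the variation in y is explained by the linear relationship with x. This indicates a strong fit.

R² = 1 − SS_res/SS_tot compares the residual scatter to the total scatter of y about its mean.

Here R² = 0.7547:
- Explained: 75.47% of the variation in y
- Unexplained (residual): 100% − 75.47% = 24.53%
- Rule of thumb (below 0.3 weak; 0.3 to below 0.7 moderate; 0.7 and above strong) → strong

Note: R² says nothing about causation, and a high R² does not by itself mean the linear form is appropriate — check the residuals.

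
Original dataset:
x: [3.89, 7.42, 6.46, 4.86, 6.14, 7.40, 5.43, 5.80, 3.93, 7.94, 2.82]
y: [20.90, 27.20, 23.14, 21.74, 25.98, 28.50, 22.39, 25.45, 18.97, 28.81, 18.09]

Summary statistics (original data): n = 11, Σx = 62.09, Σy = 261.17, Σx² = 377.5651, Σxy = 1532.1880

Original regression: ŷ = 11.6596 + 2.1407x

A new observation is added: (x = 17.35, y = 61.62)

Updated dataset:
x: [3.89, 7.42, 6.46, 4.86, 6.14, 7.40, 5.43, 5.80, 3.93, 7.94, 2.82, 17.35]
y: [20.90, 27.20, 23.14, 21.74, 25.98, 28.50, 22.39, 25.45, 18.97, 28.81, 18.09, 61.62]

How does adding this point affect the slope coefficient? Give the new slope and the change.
Adding the point moves β₁ from 2.1407 to 3.0415, i.e. it increases by 0.9008 (+42.1%).

The new point has HIGH LEVERAGE: x = 17.35 is far from the original mean x̄ = 62.09/11 ≈ 5.64 (original range [2.82, 7.94]).

Step 1: Update the sums with the new point (n goes from 11 to 12)
Σx  = 62.09 + 17.35 = 79.44
Σy  = 261.17 + 61.62 = 322.79
Σx² = 377.5651 + 17.35² = 377.5651 + 301.0225 = 678.5876
Σxy = 1532.1880 + 17.35×61.62 = 1532.1880 + 1069.1070 = 2601.2950

Step 2: Recompute the slope with b₁ = (nΣxy − ΣxΣy) / (nΣx² − (Σx)²)
Numerator   = 12×2601.2950 − 79.44×322.79 = 31215.5400 − 25642.4376 = 5573.1024
Denominator = 12×678.5876 − 79.44² = 8143.0512 − 6310.7136 = 1832.3376
b₁(new) = 5573.1024 / 1832.3376 = 3.0415

(Same formula on the original sums: (11×1532.1880 − 62.09×261.17) / (11×377.5651 − 62.09²) = 638.0227 / 298.0480 = 2.1407, matching the given fit.)

Step 3: Change in slope
Δβ₁ = 3.0415 − 2.1407 = +0.9008
Relative change = +0.9008 / 2.1407 × 100% = +42.1%
→ the slope increases when the point is added.

Because the point sits above the extension of the original line at a high-leverage x, it tilts the fit up.
In practice: examine leverage (hᵢ) and Cook's distance rather than deleting it automatically; check such a point for data-entry or measurement error.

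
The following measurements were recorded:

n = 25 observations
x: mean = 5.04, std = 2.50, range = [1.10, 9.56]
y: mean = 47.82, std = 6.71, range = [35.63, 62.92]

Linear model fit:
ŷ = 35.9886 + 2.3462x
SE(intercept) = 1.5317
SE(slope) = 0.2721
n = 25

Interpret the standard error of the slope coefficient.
The slope 2.3462 is pinned down to within about ±0.2721 (one SE) by these data — relative uncertainty 11.6%, i.e. precise.

SE(β̂₁) = 0.2721 says: if we drew many samples of n = 25 from the same population and refit each time, the fitted slopes would scatter with a standard deviation of roughly 0.2721 around the true β₁.

Relative precision:
- SE / |β̂₁| = 0.2721 / 2.3462 = 11.6%
- Rule of thumb (under 20%: precise; 20% to under 50%: moderately precise; 50% or more: imprecise) → precise

Rough 95% range (±2 SE): 2.3462 ± 0.5442 → (1.8020, 2.8904).

What drives SE(β̂₁): more residual scatter → larger SE; wider spread of x values → smaller SE; larger n (here n = 25) → smaller SE.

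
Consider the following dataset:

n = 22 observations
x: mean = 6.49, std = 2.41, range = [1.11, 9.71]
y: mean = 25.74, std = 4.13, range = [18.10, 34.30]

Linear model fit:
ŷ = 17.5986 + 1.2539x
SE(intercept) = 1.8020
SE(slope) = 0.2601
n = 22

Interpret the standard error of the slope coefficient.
The slope 1.2539 is pinned down to within about ±0.2601 (one SE) by these data — relative uncertainty 20.7%, i.e. moderately precise.

SE(β̂₁) = 0.2601 says: if we drew many samples of n = 22 from the same population and refit each time, the fitted slopes would scatter with a standard deviation of roughly 0.2601 around the true β₁.

Relative precision:
- SE / |β̂₁| = 0.2601 / 1.2539 = 20.7%
- Rule of thumb (under 20%: precise; 20% to under 50%: moderately precise; 50% or more: imprecise) → moderately precise

Rough 95% range (±2 SE): 1.2539 ± 0.5202 → (0.7337, 1.7741).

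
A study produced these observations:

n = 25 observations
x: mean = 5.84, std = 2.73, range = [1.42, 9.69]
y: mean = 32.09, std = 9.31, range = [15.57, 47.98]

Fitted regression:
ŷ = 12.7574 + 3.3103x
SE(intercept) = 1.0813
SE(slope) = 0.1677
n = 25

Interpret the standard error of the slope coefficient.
SE(slope) = 0.1677 measures the uncertainty in the estimated slope. The coefficient is estimated precisely (SE/|β̂₁| = 5.1%).

SE(β̂₁) = s / √Sxx, where s is the residual standard deviation and Sxx = Σ(x − x̄)². It is the yardstick for how far β̂₁ = 3.3103 could plausibly be from the true slope.

Relative precision:
- SE / |β̂₁| = 0.1677 / 3.3103 = 5.1%
- Rule of thumb (under 20%: precise; 20% to under 50%: moderately precise; 50% or more: imprecise) → precise

Link to the t-test: t = β̂₁ / SE(β̂₁) = 3.3103 / 0.1677 = 19.7394, the statistic for H₀: β₁ = 0.

What drives SE(β̂₁): wider spread of x values → smaller SE; more residual scatter → larger SE; larger n (here n = 25) → smaller SE.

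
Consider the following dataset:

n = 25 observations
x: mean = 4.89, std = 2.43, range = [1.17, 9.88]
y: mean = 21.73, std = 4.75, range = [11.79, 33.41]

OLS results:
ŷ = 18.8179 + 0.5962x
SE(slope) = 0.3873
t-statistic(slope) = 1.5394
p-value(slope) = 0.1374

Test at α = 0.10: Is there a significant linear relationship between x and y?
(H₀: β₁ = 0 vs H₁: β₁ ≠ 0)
Since p-value = 0.1374 ≥ α = 0.10, fail to reject H₀ — the slope is not significantly different from 0.

Hypothesis test for the slope coefficient:

H₀: β₁ = 0 (no linear relationship)
H₁: β₁ ≠ 0 (linear relationship exists)

Test statistic: t = β̂₁ / SE(β̂₁) = 0.5962 / 0.3873 = 1.5394

With df = 23, the two-sided p-value for |t| = 1.5394 is 0.1374.

Decision rule: reject H₀ if p-value < α.
p-value = 0.1374 ≥ α = 0.10 → fail to reject H₀.

At α = 0.10 the data do not provide convincing evidence of a nonzero slope.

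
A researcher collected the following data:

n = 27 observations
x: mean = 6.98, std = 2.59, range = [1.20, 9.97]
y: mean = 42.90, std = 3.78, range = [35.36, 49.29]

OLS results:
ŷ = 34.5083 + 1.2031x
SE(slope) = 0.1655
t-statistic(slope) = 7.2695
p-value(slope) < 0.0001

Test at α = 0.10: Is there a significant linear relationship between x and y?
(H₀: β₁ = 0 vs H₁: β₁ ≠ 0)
Since p-value < 0.0001 < α = 0.10, reject H₀ — the slope is significantly different from 0.

Hypothesis test for the slope coefficient:

H₀: β₁ = 0 (no linear relationship)
H₁: β₁ ≠ 0 (linear relationship exists)

Test statistic: t = β̂₁ / SE(β̂₁) = 1.2031 / 0.1655 = 7.2695

The p-value (<0.0001) is the probability, under H₀, of a t-statistic at least as extreme as |t| = 7.2695 (two-sided, df = n − 2 = 25).

Decision rule: reject H₀ if p-value < α.
p-value < 0.0001 < α = 0.10 → reject H₀.

At α = 0.10 the data do provide convincing evidence of a nonzero slope.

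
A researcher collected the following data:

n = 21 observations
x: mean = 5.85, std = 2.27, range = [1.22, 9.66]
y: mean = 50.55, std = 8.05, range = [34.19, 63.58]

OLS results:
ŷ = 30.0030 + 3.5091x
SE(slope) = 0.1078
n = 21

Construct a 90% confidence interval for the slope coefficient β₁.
The 90% CI for β₁ is (3.3227, 3.6955)

Confidence interval for the slope:

The 90% CI for β₁ is: β̂₁ ± t*(α/2, n-2) × SE(β̂₁)

Step 1: Find critical t-value
- Confidence level = 0.9
- Degrees of freedom = n - 2 = 21 - 2 = 19
- t*(α/2, 19) = 1.7291

Step 2: Calculate margin of error
Margin = 1.7291 × 0.1078 = 0.1864

Step 3: Construct interval
CI = 3.5091 ± 0.1864
CI = (3.3227, 3.6955)

Interpretation: We are 90% confident that the true slope β₁ lies between 3.3227 and 3.6955.
Both endpoints are positive, so the data support a genuinely positive slope at this confidence level.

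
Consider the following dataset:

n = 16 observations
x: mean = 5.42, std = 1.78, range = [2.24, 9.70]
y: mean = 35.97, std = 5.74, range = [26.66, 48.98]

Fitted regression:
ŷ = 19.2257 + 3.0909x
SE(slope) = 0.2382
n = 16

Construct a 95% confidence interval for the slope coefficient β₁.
The 95% CI for β₁ is (2.5800, 3.6018)

Confidence interval for the slope:

The 95% CI for β₁ is: β̂₁ ± t*(α/2, n-2) × SE(β̂₁)

Step 1: Find critical t-value
- Confidence level = 0.95
- Degrees of freedom = n - 2 = 16 - 2 = 14
- t*(α/2, 14) = 2.1448

Step 2: Calculate margin of error
Margin = 2.1448 × 0.2382 = 0.5109

Step 3: Construct interval
CI = 3.0909 ± 0.5109
CI = (2.5800, 3.6018)

Interpretation: intervals built this way capture the true β₁ in 95% of repeated samples; here the plausible range for the per-unit effect of x on y is 2.5800 to 3.6018.
The interval does not include 0, suggesting a significant linear relationship.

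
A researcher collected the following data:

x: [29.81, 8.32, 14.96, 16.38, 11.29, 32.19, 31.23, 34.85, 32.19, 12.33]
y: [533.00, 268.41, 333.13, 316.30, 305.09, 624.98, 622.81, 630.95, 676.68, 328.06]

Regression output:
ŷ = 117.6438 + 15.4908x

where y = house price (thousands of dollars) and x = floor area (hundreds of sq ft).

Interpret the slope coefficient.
For each additional hundred sq ft of floor area, predicted house price increases by approximately 15.4908 thousand dollars.

β₁ = 15.4908 is the change in predicted house price (thousand dollars) per additional hundred sq ft of floor area.

Interpretation:
- Floor area up by 1 hundred sq ft → predicted house price increases by 15.4908 thousand dollars
- The effect is assumed constant over the observed range of x (linearity)
- The sign (+) gives the direction; the magnitude 15.4908 gives the size of the effect per hundred sq ft

(β₀ = 117.6438 is the fitted value at x = 0 and is not part of the slope interpretation.)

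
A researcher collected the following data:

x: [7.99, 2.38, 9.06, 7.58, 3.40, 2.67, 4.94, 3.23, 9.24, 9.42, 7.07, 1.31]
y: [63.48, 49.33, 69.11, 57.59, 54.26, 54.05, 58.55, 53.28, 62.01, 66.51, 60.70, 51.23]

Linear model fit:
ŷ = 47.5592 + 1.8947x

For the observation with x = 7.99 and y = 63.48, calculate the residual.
Residual = 0.7821

The residual is the difference between the actual value and the predicted value:

Residual = y - ŷ

Step 1: Calculate predicted value
ŷ = 47.5592 + 1.8947 × 7.99
ŷ = 62.6979

Step 2: Calculate residual
Residual = 63.48 - 62.6979
Residual = 0.7821

Interpretation: the model underestimates the actual value by 0.7821 at this point (positive residual → observation lies above the fitted line).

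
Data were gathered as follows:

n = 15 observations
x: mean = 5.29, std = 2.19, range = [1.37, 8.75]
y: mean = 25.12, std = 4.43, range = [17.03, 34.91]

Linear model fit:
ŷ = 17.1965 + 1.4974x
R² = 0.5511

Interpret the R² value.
R² = 0.5511 means 55.11% of the variation in y is explained by the linear relationship with x. This indicates a moderate fit.

R² (coefficient of determination) measures the proportion of variance in y explained by the regression model.

Here R² = 0.5511:
- Explained: 55.11% of the variation in y
- Unexplained (residual): 100% − 55.11% = 44.89%
- Rule of thumb (below 0.3 weak; 0.3 to below 0.7 moderate; 0.7 and above strong) → moderate

Calculation: R² = 1 − (SS_res / SS_tot), where SS_res is the sum of squared residuals and SS_tot the total sum of squares.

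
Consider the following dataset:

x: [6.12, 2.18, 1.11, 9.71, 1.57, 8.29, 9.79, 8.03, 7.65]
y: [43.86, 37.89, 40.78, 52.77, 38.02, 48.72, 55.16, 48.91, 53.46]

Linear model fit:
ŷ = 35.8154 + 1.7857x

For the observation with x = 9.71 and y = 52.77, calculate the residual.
Residual = -0.3845

The residual is the difference between the actual value and the predicted value:

Residual = y - ŷ

Step 1: Calculate predicted value
ŷ = 35.8154 + 1.7857 × 9.71
ŷ = 53.1545

Step 2: Calculate residual
Residual = 52.77 - 53.1545
Residual = -0.3845

The residual is negative, so the observed y = 52.77 sits below the regression line (the line overestimates it by 0.3845).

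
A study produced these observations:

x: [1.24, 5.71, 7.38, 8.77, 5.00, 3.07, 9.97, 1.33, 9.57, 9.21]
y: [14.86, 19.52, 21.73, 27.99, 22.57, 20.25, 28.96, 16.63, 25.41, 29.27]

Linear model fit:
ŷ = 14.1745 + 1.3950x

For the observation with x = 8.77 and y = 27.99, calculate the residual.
Residual = 1.5813

The residual is the difference between the actual value and the predicted value:

Residual = y - ŷ

Step 1: Calculate predicted value
ŷ = 14.1745 + 1.3950 × 8.77
ŷ = 26.4087

Step 2: Calculate residual
Residual = 27.99 - 26.4087
Residual = 1.5813

Interpretation: the model underestimates the actual value by 1.5813 at this point (positive residual → observation lies above the fitted line).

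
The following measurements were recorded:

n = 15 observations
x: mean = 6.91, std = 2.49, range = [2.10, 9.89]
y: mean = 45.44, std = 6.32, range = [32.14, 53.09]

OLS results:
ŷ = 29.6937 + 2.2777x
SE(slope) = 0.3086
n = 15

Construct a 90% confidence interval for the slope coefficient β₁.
The 90% CI for β₁ is (1.7312, 2.8242)

Confidence interval for the slope:

The 90% CI for β₁ is: β̂₁ ± t*(α/2, n-2) × SE(β̂₁)

Step 1: Find critical t-value
- Confidence level = 0.9
- Degrees of freedom = n - 2 = 15 - 2 = 13
- t*(α/2, 13) = 1.7709

Step 2: Calculate margin of error
Margin = 1.7709 × 0.3086 = 0.5465

Step 3: Construct interval
CI = 2.2777 ± 0.5465
CI = (1.7312, 2.8242)

Interpretation: intervals built this way capture the true β₁ in 90% of repeated samples; here the plausible range for the per-unit effect of x on y is 1.7312 to 2.8242.
The interval does not include 0, suggesting a significant linear relationship.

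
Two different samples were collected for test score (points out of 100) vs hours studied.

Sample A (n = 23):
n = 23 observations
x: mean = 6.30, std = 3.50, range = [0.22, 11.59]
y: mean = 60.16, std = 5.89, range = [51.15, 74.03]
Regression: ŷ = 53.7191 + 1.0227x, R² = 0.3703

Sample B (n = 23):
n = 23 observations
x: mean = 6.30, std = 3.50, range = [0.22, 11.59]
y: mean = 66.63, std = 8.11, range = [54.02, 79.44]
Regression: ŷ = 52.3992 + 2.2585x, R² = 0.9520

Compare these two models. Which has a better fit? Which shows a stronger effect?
Model B has the better fit (R² = 0.9520 vs 0.3703). Model B shows the stronger effect (|β₁| = 2.2585 vs 1.0227).

Model Comparison:

Goodness of fit (R²):
- Model A: R² = 0.3703 → 37.03% of variance in test score explained
- Model B: R² = 0.9520 → 95.20% of variance in test score explained
- 0.9520 > 0.3703 → Model B has the better fit

Strength of effect — compare |β₁|:
- Model A: β₁ = 1.0227 → predicted test score rises 1.0227 points per additional hour of study time
- Model B: β₁ = 2.2585 → predicted test score rises 2.2585 points per additional hour of study time
- |1.0227| < |2.2585| → Model B shows the stronger marginal effect

Note: A steeper slope doesn't make a better model if the scatter around the line is large.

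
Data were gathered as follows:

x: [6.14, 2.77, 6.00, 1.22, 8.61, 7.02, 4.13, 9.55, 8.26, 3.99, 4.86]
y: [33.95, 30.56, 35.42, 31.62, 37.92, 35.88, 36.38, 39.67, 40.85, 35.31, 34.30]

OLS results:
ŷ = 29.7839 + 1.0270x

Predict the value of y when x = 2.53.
ŷ = 32.3822

Plug x = 2.53 into the fitted line:

ŷ = 29.7839 + 1.0270 × 2.53
ŷ = 29.7839 + 2.5983
ŷ = 32.3822

This is the fitted mean response at that x — an individual observation would come with a wider prediction interval.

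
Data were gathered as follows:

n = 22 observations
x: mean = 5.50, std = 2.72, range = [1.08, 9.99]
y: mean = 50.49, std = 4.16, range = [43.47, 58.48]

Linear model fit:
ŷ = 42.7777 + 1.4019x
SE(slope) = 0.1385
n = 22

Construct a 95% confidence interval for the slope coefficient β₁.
The 95% CI for β₁ is (1.1130, 1.6908)

Confidence interval for the slope:

The 95% CI for β₁ is: β̂₁ ± t*(α/2, n-2) × SE(β̂₁)

Step 1: Find critical t-value
- Confidence level = 0.95
- Degrees of freedom = n - 2 = 22 - 2 = 20
- t*(α/2, 20) = 2.0860

Step 2: Calculate margin of error
Margin = 2.0860 × 0.1385 = 0.2889

Step 3: Construct interval
CI = 1.4019 ± 0.2889
CI = (1.1130, 1.6908)

Interpretation: We are 95% confident that the true slope β₁ lies between 1.1130 and 1.6908.
Both endpoints are positive, so the data support a genuinely positive slope at this confidence level.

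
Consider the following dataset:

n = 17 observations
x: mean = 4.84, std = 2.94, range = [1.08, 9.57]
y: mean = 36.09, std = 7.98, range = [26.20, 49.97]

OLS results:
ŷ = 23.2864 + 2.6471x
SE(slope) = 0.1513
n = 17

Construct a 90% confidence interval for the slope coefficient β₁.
The 90% CI for β₁ is (2.3819, 2.9123)

Confidence interval for the slope:

The 90% CI for β₁ is: β̂₁ ± t*(α/2, n-2) × SE(β̂₁)

Step 1: Find critical t-value
- Confidence level = 0.9
- Degrees of freedom = n - 2 = 17 - 2 = 15
- t*(α/2, 15) = 1.7531

Step 2: Calculate margin of error
Margin = 1.7531 × 0.1513 = 0.2652

Step 3: Construct interval
CI = 2.6471 ± 0.2652
CI = (2.3819, 2.9123)

Interpretation: each one-unit increase in x is associated with a change in mean y of between 2.3819 and 2.9123, with 90% confidence.
Since 0 is outside the interval, a two-sided test at α = 0.10 would reject H₀: β₁ = 0.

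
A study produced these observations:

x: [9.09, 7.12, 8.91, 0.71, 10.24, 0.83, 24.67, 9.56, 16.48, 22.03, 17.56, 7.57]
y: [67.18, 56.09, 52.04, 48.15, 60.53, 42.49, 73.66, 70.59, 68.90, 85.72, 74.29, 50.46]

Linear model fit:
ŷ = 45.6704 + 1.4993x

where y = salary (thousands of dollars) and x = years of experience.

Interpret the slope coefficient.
For each additional year of experience, predicted salary increases by approximately 1.4993 thousand dollars.

The slope β₁ = 1.4993 gives the rate at which the fitted salary changes with experience.

Interpretation:
- Experience up by 1 year → predicted salary increases by 1.4993 thousand dollars
- The effect is assumed constant over the observed range of x (linearity)

(β₀ = 45.6704 is the fitted value at x = 0 and is not part of the slope interpretation.)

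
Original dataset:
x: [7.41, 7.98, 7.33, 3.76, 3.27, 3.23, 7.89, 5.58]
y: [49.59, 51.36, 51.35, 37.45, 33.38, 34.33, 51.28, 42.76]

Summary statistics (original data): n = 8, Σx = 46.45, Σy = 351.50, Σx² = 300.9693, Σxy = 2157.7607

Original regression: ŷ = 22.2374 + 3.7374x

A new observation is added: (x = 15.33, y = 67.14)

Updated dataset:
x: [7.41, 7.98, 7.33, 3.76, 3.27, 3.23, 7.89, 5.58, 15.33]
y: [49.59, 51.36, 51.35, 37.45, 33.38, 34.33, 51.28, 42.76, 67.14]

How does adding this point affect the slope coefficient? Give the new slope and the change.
The slope changes from 3.7374 to 2.7999 (change of -0.9375, or -25.1%).

x = 15.33 lies well outside the original x-range [3.23, 7.98] (x̄ ≈ 5.81), so this observation has high leverage and can move the slope substantially.

Step 1: Update the sums with the new point (n goes from 8 to 9)
Σx  = 46.45 + 15.33 = 61.78
Σy  = 351.50 + 67.14 = 418.64
Σx² = 300.9693 + 15.33² = 300.9693 + 235.0089 = 535.9782
Σxy = 2157.7607 + 15.33×67.14 = 2157.7607 + 1029.2562 = 3187.0169

Step 2: Recompute the slope with b₁ = (nΣxy − ΣxΣy) / (nΣx² − (Σx)²)
Numerator   = 9×3187.0169 − 61.78×418.64 = 28683.1521 − 25863.5792 = 2819.5729
Denominator = 9×535.9782 − 61.78² = 4823.8038 − 3816.7684 = 1007.0354
b₁(new) = 2819.5729 / 1007.0354 = 2.7999

(Same formula on the original sums: (8×2157.7607 − 46.45×351.50) / (8×300.9693 − 46.45²) = 934.9106 / 250.1519 = 3.7374, matching the given fit.)

Step 3: Change in slope
Δβ₁ = 2.7999 − 3.7374 = -0.9375
Relative change = -0.9375 / 3.7374 × 100% = -25.1%
→ the slope decreases when the point is added.

Because the point sits below the extension of the original line at a high-leverage x, it tilts the fit down.
In practice: investigate whether it comes from the same population as the rest of the sample; check such a point for data-entry or measurement error.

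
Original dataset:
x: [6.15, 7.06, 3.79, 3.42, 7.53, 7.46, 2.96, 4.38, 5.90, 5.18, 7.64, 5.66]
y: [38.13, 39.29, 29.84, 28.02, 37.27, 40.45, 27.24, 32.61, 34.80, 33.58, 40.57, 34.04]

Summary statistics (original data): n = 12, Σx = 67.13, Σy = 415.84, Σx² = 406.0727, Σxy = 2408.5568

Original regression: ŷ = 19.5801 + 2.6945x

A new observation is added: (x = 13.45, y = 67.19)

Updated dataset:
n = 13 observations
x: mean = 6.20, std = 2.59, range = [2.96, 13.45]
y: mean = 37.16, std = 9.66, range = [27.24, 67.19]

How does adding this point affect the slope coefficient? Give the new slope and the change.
New slope β₁ = 3.6367 versus 2.6945 before: a change of +0.9422 (+35.0%).

The new point has HIGH LEVERAGE: x = 13.45 is far from the original mean x̄ = 67.13/12 ≈ 5.59 (original range [2.96, 7.64]).

Step 1: Update the sums with the new point (n goes from 12 to 13)
Σx  = 67.13 + 13.45 = 80.58
Σy  = 415.84 + 67.19 = 483.03
Σx² = 406.0727 + 13.45² = 406.0727 + 180.9025 = 586.9752
Σxy = 2408.5568 + 13.45×67.19 = 2408.5568 + 903.7055 = 3312.2623

Step 2: Recompute the slope with b₁ = (nΣxy − ΣxΣy) / (nΣx² − (Σx)²)
Numerator   = 13×3312.2623 − 80.58×483.03 = 43059.4099 − 38922.5574 = 4136.8525
Denominator = 13×586.9752 − 80.58² = 7630.6776 − 6493.1364 = 1137.5412
b₁(new) = 4136.8525 / 1137.5412 = 3.6367

(Same formula on the original sums: (12×2408.5568 − 67.13×415.84) / (12×406.0727 − 67.13²) = 987.3424 / 366.4355 = 2.6945, matching the given fit.)

Step 3: Change in slope
Δβ₁ = 3.6367 − 2.6945 = +0.9422
Relative change = +0.9422 / 2.6945 × 100% = +35.0%
→ the slope increases when the point is added.

Because the point sits above the extension of the original line at a high-leverage x, it tilts the fit up.
In practice: check such a point for data-entry or measurement error.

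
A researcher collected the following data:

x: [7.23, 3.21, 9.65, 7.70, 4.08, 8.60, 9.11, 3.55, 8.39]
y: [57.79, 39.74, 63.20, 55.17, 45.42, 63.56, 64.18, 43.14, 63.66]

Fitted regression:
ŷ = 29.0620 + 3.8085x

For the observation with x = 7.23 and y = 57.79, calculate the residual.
Residual = 1.1925

The residual is the difference between the actual value and the predicted value:

Residual = y - ŷ

Step 1: Calculate predicted value
ŷ = 29.0620 + 3.8085 × 7.23
ŷ = 56.5975

Step 2: Calculate residual
Residual = 57.79 - 56.5975
Residual = 1.1925

Interpretation: the model underestimates the actual value by 1.1925 at this point (positive residual → observation lies above the fitted line).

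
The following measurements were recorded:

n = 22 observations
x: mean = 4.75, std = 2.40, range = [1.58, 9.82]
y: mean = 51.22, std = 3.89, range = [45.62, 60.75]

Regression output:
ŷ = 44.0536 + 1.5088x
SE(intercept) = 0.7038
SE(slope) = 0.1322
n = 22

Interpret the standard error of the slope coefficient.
The slope 1.5088 is pinned down to within about ±0.1322 (one SE) by these data — relative uncertainty 8.8%, i.e. precise.

What SE measures:
- The standard error quantifies the sampling variability of the coefficient estimate
- It is the estimated standard deviation of β̂₁ across hypothetical repeated samples of the same size
- Smaller SE → more precise estimate

Relative precision:
- SE / |β̂₁| = 0.1322 / 1.5088 = 8.8%
- Rule of thumb (under 20%: precise; 20% to under 50%: moderately precise; 50% or more: imprecise) → precise

Rough 95% range (±2 SE): 1.5088 ± 0.2644 → (1.2444, 1.7732).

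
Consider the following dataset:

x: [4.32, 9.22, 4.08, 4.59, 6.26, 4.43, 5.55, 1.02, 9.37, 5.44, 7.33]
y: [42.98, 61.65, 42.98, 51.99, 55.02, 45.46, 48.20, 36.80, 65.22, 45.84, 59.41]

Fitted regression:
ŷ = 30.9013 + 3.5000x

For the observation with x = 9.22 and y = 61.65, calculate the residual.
Residual = -1.5213

The residual is the difference between the actual value and the predicted value:

Residual = y - ŷ

Step 1: Calculate predicted value
ŷ = 30.9013 + 3.5000 × 9.22
ŷ = 63.1713

Step 2: Calculate residual
Residual = 61.65 - 63.1713
Residual = -1.5213

Interpretation: the model overestimates the actual value by 1.5213 at this point (negative residual → observation lies below the fitted line).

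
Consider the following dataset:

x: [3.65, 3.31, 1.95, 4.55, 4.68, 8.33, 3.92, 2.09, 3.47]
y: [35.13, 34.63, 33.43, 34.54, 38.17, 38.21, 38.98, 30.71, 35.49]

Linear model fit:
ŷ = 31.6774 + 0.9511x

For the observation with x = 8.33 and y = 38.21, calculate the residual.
Residual = -1.3901

The residual is the difference between the actual value and the predicted value:

Residual = y - ŷ

Step 1: Calculate predicted value
ŷ = 31.6774 + 0.9511 × 8.33
ŷ = 39.6001

Step 2: Calculate residual
Residual = 38.21 - 39.6001
Residual = -1.3901

Sign check: y < ŷ, so the point is below the line and the fit overestimates here.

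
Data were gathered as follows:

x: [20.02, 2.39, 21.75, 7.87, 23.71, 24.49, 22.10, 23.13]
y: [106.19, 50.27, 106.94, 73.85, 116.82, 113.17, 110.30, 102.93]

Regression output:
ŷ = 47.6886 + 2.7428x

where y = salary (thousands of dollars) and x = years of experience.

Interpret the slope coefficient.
An increase of one year in experience is associated with a 2.7428 thousand dollars increase in predicted salary.

The slope β₁ = 2.7428 gives the rate at which the fitted salary changes with experience.

Interpretation:
- Experience up by 1 year → predicted salary increases by 2.7428 thousand dollars
- The effect is assumed constant over the observed range of x (linearity)

(β₀ = 47.6886 is the fitted value at x = 0 and is not part of the slope interpretation.)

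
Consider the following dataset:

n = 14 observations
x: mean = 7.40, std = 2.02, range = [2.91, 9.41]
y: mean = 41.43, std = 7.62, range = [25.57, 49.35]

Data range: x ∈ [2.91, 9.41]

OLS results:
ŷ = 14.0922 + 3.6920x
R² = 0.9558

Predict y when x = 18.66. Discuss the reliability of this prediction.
ŷ = 82.9849, but this is extrapolation (above the data range [2.91, 9.41]) and may be unreliable.

Prediction calculation:
ŷ = 14.0922 + 3.6920 × 18.66
ŷ = 82.9849

Reliability:
- Data range: x ∈ [2.91, 9.41]
- Prediction point: x = 18.66 is 9.25 units above the observed range → this is EXTRAPOLATION, not interpolation

Why that matters here:
- Real relationships often flatten, saturate, or turn nonlinear at extremes
- There are no observations near this x to validate the fitted line there
- The linear relationship may not hold outside the observed range

Report the number if required, but flag clearly that it is an extrapolation.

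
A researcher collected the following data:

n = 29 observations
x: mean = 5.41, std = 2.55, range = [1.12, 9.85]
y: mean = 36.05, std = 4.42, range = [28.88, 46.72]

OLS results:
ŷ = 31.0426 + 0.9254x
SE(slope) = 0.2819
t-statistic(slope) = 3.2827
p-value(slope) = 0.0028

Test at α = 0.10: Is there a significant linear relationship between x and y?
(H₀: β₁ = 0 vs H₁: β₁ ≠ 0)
Reject H₀: p-value = 0.0028 < α = 0.10. The linear relationship is significant at the 10% level.

Hypothesis test for the slope coefficient:

H₀: β₁ = 0 (no linear relationship)
H₁: β₁ ≠ 0 (linear relationship exists)

Test statistic: t = β̂₁ / SE(β̂₁) = 0.9254 / 0.2819 = 3.2827

With df = 27, the two-sided p-value for |t| = 3.2827 is 0.0028.

Decision rule: reject H₀ if p-value < α.
p-value = 0.0028 < α = 0.10 → reject H₀.

At α = 0.10 the data do provide convincing evidence of a nonzero slope.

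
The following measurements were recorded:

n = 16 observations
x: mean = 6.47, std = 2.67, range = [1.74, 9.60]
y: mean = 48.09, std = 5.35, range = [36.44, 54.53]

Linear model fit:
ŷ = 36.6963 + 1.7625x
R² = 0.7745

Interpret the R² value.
About 77.45% of the variability in y is accounted for by the regression on x (R² = 0.7745) — a strong linear fit.

R² = 1 − SS_res/SS_tot compares the residual scatter to the total scatter of y about its mean.

Here R² = 0.7745:
- Explained: 77.45% of the variation in y
- Unexplained (residual): 100% − 77.45% = 22.55%
- Rule of thumb (below 0.3 weak; 0.3 to below 0.7 moderate; 0.7 and above strong) → strong

Note: R² says nothing about causation, and a high R² does not by itself mean the linear form is appropriate — check the residuals.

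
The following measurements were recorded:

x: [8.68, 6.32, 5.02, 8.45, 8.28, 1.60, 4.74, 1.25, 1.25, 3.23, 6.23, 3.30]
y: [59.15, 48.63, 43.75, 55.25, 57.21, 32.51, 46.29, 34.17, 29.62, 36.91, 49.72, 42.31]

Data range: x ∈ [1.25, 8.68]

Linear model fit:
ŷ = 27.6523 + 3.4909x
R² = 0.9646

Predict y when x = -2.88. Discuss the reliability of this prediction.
ŷ = 17.5985, but this is extrapolation (below the data range [1.25, 8.68]) and may be unreliable.

Prediction calculation:
ŷ = 27.6523 + 3.4909 × (-2.88)
ŷ = 17.5985

Reliability:
- Data range: x ∈ [1.25, 8.68]
- Prediction point: x = -2.88 is 4.13 units below the observed range → this is EXTRAPOLATION, not interpolation

Why that matters here:
- There are no observations near this x to validate the fitted line there
- The linear relationship may not hold outside the observed range
- Real relationships often flatten, saturate, or turn nonlinear at extremes

A defensible statement: 'if the linear trend continued to x = -2.88, y would be about 17.5985' — the premise is untested.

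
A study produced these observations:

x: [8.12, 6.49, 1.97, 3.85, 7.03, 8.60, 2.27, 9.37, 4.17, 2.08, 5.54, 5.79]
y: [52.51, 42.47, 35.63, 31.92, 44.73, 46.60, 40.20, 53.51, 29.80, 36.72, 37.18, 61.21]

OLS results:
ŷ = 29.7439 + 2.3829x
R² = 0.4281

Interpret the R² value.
About 42.81% of the variability in y is accounted for by the regression on x (R² = 0.4281) — a moderate linear fit.

The coefficient of determination R² is the fraction of the total variation in y that the fitted line accounts for.

Here R² = 0.4281:
- Explained: 42.81% of the variation in y
- Unexplained (residual): 100% − 42.81% = 57.19%
- Rule of thumb (below 0.3 weak; 0.3 to below 0.7 moderate; 0.7 and above strong) → moderate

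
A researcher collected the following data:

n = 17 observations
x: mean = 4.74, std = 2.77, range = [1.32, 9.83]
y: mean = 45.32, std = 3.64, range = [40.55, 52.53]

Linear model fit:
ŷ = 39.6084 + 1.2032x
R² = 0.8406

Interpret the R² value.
The model explains 84.06% of the variance in y (R² = 0.8406), leaving 15.94% unexplained; the fit is strong.

The coefficient of determination R² is the fraction of the total variation in y that the fitted line accounts for.

Here R² = 0.8406:
- Explained: 84.06% of the variation in y
- Unexplained (residual): 100% − 84.06% = 15.94%
- Rule of thumb (below 0.3 weak; 0.3 to below 0.7 moderate; 0.7 and above strong) → strong

Note: R² says nothing about causation, and a high R² does not by itself mean the linear form is appropriate — check the residuals.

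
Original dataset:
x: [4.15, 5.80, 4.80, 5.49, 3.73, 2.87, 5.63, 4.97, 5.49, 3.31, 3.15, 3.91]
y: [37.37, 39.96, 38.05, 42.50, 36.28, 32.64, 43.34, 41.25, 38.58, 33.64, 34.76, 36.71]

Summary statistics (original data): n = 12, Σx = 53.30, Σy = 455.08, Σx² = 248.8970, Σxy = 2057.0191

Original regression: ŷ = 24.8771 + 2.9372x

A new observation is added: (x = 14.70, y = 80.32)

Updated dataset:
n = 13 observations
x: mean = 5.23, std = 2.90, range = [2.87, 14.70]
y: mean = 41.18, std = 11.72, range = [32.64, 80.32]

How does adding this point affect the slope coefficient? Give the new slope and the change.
Adding the point moves β₁ from 2.9372 to 3.9999, i.e. it increases by 1.0627 (+36.2%).

The new point has HIGH LEVERAGE: x = 14.70 is far from the original mean x̄ = 53.30/12 ≈ 4.44 (original range [2.87, 5.80]).

Step 1: Update the sums with the new point (n goes from 12 to 13)
Σx  = 53.30 + 14.70 = 68.00
Σy  = 455.08 + 80.32 = 535.40
Σx² = 248.8970 + 14.70² = 248.8970 + 216.0900 = 464.9870
Σxy = 2057.0191 + 14.70×80.32 = 2057.0191 + 1180.7040 = 3237.7231

Step 2: Recompute the slope with b₁ = (nΣxy − ΣxΣy) / (nΣx² − (Σx)²)
Numerator   = 13×3237.7231 − 68.00×535.40 = 42090.4003 − 36407.2000 = 5683.2003
Denominator = 13×464.9870 − 68.00² = 6044.8310 − 4624.0000 = 1420.8310
b₁(new) = 5683.2003 / 1420.8310 = 3.9999

(Same formula on the original sums: (12×2057.0191 − 53.30×455.08) / (12×248.8970 − 53.30²) = 428.4652 / 145.8740 = 2.9372, matching the given fit.)

Step 3: Change in slope
Δβ₁ = 3.9999 − 2.9372 = +1.0627
Relative change = +1.0627 / 2.9372 × 100% = +36.2%
→ the slope increases when the point is added.

A high-leverage point only changes the slope if it is off the original line; here y = 80.32 is above the original trend, so the slope increases.
In practice: check such a point for data-entry or measurement error.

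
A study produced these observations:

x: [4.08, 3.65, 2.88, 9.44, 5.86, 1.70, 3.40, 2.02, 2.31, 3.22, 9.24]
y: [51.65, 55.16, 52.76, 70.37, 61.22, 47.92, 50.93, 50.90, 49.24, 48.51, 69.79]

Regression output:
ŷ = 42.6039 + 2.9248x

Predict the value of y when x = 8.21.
ŷ = 66.6165

x = 8.21 lies inside the observed range [1.70, 9.44], so the fitted equation applies directly:

ŷ = 42.6039 + 2.9248 × 8.21
ŷ = 42.6039 + 24.0126
ŷ = 66.6165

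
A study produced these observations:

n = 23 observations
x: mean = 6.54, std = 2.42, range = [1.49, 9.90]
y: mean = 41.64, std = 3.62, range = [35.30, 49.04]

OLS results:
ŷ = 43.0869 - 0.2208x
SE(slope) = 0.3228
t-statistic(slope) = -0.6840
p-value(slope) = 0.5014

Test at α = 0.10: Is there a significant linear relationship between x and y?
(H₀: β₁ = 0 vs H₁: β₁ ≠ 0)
Since p-value = 0.5014 ≥ α = 0.10, fail to reject H₀ — the slope is not significantly different from 0.

Hypothesis test for the slope coefficient:

H₀: β₁ = 0 (no linear relationship)
H₁: β₁ ≠ 0 (linear relationship exists)

Test statistic: t = β̂₁ / SE(β̂₁) = -0.2208 / 0.3228 = -0.6840

With df = 21, the two-sided p-value for |t| = 0.6840 is 0.5014.

Decision rule: reject H₀ if p-value < α.
p-value = 0.5014 ≥ α = 0.10 → fail to reject H₀.

At α = 0.10 the data do not provide convincing evidence of a nonzero slope.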